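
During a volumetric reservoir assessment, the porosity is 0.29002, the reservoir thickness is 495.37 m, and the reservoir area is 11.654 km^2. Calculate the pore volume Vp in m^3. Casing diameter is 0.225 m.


Vp = A * 1e6 * hr * phi
Vp = 11.654 * 1e6 * 495.37 * 0.29002
Vp = 1.6743e+09 m^3


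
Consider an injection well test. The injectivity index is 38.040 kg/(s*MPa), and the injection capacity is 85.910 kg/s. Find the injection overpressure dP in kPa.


dP = mdot * 1000 / II
dP = 85.910 * 1000 / 38.040
dP = 2258.4 kPa


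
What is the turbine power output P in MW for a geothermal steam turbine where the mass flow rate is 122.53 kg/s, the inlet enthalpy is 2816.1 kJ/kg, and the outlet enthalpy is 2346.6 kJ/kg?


P = mdot * (h_in - h_out) / 1000
P = 122.53 * (2816.1 - 2346.6) / 1000
P = 57.528 MW


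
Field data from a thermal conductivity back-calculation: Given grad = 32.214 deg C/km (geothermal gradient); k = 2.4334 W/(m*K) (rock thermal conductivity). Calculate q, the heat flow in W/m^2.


q = k * grad / 1000
q = 2.4334 * 32.214 / 1000
q = 0.078390 W/m^2


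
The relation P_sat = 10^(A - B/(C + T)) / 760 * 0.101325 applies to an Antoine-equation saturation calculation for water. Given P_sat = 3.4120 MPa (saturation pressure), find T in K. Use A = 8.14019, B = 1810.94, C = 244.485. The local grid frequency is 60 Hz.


T = B / (A - log10(P_sat * 760 / 0.101325)) - C
T = 1810.94 / (8.14019 - log10(3.4120 * 760 / 0.101325)) - 244.485
T = 240.7506 deg C
Convert to K: 240.7506 + 273.15 = 513.90 K
T = 513.90 K


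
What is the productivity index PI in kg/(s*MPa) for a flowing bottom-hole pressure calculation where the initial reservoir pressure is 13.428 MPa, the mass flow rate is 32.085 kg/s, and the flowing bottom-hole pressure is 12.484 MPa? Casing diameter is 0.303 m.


PI = mdot / (P_i - P_wf)
PI = 32.085 / (13.428 - 12.484)
PI = 33.988 kg/(s*MPa)


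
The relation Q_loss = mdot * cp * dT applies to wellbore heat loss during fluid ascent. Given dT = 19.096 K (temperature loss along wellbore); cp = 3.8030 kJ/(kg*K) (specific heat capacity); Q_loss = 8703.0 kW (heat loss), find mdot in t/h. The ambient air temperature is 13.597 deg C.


mdot = Q_loss / (cp * dT)
mdot = 8703.0 / (3.8030 * 19.096)
mdot = 119.8396 kg/s
Convert: 119.8396 kg/s * 3.6 = 431.42 t/h
mdot = 431.42 t/h


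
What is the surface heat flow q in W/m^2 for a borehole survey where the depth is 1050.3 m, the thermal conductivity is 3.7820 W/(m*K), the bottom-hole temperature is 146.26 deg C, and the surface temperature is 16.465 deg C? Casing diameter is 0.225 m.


Step 1: grad = (T_d - T_surf)/d * 1000 = (146.26 - 16.465)/1050.3 * 1000 = 123.5790 deg C/km
Step 2: q = k * grad / 1000 = 3.782 * 123.5790 / 1000 = 0.46738 W/m^2
q = 0.46738 W/m^2


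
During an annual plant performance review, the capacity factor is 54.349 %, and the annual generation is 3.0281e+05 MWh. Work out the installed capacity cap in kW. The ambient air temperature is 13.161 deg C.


cap = E_a / (CF/100 * 8760)
cap = 3.0281e+05 / (54.349/100 * 8760)
cap = 63.60255 MW
Convert: 63.60255 MW * 1000.0 = 63603 kW
cap = 63603 kW


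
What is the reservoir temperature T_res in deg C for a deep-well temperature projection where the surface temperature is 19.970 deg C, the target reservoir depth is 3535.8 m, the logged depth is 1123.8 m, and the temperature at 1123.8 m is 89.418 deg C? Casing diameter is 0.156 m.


Step 1: grad = (T_d1 - T_surf)/d1 * 1000 = (89.418 - 19.97)/1123.8 * 1000 = 61.79747 deg C/km
Step 2: T_res = T_surf + grad*d2/1000 = 19.97 + 61.79747*3535.8/1000 = 238.47 deg C
T_res = 238.47 deg C


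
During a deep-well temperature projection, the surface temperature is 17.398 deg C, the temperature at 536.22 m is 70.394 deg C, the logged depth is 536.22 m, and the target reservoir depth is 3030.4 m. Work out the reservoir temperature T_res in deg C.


Step 1: grad = (T_d1 - T_surf)/d1 * 1000 = (70.394 - 17.398)/536.22 * 1000 = 98.83257 deg C/km
Step 2: T_res = T_surf + grad*d2/1000 = 17.398 + 98.83257*3030.4/1000 = 316.90 deg C
T_res = 316.90 deg C


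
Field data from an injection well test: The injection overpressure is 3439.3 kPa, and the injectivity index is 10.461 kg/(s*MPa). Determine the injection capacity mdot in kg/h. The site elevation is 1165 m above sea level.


mdot = II * dP / 1000
mdot = 10.461 * 3439.3 / 1000
mdot = 35.97852 kg/s
Convert: 35.97852 kg/s * 3600.0 = 1.2952e+05 kg/h
mdot = 1.2952e+05 kg/h


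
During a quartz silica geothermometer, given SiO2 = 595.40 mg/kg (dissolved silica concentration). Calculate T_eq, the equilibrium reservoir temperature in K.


T_eq = 1309 / (5.19 - log10(SiO2)) - 273.15
T_eq = 1309 / (5.19 - log10(595.40)) - 273.15
T_eq = 268.8361 deg C
Convert to K: 268.8361 + 273.15 = 541.99 K
T_eq = 541.99 K


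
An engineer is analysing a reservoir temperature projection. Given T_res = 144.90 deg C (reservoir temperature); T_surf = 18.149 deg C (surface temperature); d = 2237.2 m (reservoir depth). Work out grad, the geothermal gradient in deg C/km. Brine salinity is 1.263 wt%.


grad = (T_res - T_surf) / d * 1000
grad = (144.90 - 18.149) / 2237.2 * 1000
grad = 56.656 deg C/km


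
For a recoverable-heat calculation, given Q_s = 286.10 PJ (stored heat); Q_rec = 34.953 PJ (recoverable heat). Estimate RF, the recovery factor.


RF = Q_rec / Q_s
RF = 34.953 / 286.10
RF = 0.12217


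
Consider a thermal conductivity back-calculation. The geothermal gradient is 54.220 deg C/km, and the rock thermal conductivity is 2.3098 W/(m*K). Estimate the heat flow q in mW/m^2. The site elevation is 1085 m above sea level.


q = k * grad / 1000
q = 2.3098 * 54.220 / 1000
q = 0.1252374 W/m^2
Convert: 0.1252374 W/m^2 * 1000.0 = 125.24 mW/m^2
q = 125.24 mW/m^2


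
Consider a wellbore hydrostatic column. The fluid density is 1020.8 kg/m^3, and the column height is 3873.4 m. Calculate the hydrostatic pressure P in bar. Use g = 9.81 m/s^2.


P = rho * g * h / 1e6
P = 1020.8 * 9.81 * 3873.4 / 1e6
P = 38.78841 MPa
Convert: 38.78841 MPa * 10.0 = 387.88 bar
P = 387.88 bar


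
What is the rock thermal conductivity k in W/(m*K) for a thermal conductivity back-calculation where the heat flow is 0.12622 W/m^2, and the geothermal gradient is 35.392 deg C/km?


k = q / (grad / 1000)
k = 0.12622 / (35.392 / 1000)
k = 3.5663 W/(m*K)


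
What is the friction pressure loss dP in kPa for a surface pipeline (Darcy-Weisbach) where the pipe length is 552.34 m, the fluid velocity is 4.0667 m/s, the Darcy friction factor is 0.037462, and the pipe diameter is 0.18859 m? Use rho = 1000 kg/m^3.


dP = f * (L/D) * (rho*vel^2/2) / 1000
dP = 0.037462 * (552.34/0.18859) * (1000*4.0667^2/2) / 1000
dP = 907.26 kPa


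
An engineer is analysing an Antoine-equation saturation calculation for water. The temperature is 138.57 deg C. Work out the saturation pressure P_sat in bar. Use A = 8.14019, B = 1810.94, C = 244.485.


P_sat = 10^(A - B/(C + T)) / 760 * 0.101325
P_sat = 10^(8.14019 - 1810.94/(244.485 + 138.57)) / 760 * 0.101325
P_sat = 0.3447220 MPa
Convert: 0.3447220 MPa * 10.0 = 3.4472 bar
P_sat = 3.4472 bar


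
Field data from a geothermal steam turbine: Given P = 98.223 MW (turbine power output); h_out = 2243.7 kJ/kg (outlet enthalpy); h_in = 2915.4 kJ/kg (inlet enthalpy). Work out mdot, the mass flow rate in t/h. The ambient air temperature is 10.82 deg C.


mdot = P * 1000 / (h_in - h_out)
mdot = 98.223 * 1000 / (2915.4 - 2243.7)
mdot = 146.2305 kg/s
Convert: 146.2305 kg/s * 3.6 = 526.43 t/h
mdot = 526.43 t/h


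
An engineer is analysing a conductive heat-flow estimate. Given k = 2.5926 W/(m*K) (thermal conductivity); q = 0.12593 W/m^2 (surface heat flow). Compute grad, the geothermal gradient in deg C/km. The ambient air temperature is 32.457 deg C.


grad = q * 1000 / k
grad = 0.12593 * 1000 / 2.5926
grad = 48.573 deg C/km


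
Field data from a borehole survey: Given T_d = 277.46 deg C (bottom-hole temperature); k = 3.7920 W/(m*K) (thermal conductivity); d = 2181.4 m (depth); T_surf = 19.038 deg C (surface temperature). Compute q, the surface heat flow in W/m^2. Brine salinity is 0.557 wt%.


Step 1: grad = (T_d - T_surf)/d * 1000 = (277.46 - 19.038)/2181.4 * 1000 = 118.4661 deg C/km
Step 2: q = k * grad / 1000 = 3.792 * 118.4661 / 1000 = 0.44922 W/m^2
q = 0.44922 W/m^2


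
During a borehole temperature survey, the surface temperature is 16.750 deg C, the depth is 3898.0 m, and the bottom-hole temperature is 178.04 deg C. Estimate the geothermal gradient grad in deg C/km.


grad = (T_d - T_surf) / d * 1000
grad = (178.04 - 16.750) / 3898.0 * 1000
grad = 41.378 deg C/km


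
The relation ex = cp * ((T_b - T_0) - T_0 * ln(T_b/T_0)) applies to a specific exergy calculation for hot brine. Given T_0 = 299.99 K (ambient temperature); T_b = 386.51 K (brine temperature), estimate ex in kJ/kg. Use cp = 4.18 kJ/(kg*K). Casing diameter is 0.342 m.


ex = cp * ((T_b - T_0) - T_0 * ln(T_b/T_0))
ex = 4.18 * ((386.51 - 299.99) - 299.99 * ln(386.51/299.99))
ex = 43.890 kJ/kg


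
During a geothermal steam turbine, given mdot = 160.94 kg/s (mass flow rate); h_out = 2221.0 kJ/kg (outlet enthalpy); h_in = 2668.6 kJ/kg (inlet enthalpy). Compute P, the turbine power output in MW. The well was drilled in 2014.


P = mdot * (h_in - h_out) / 1000
P = 160.94 * (2668.6 - 2221.0) / 1000
P = 72.037 MW


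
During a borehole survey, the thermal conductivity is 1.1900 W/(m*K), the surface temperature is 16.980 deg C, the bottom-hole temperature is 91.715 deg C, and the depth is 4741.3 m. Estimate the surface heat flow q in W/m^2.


Step 1: grad = (T_d - T_surf)/d * 1000 = (91.715 - 16.98)/4741.3 * 1000 = 15.76255 deg C/km
Step 2: q = k * grad / 1000 = 1.19 * 15.76255 / 1000 = 0.018757 W/m^2
q = 0.018757 W/m^2


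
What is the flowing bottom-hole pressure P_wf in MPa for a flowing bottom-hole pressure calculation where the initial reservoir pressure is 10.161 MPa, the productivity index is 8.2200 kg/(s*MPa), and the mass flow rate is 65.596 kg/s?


P_wf = P_i - mdot / PI
P_wf = 10.161 - 65.596 / 8.2200
P_wf = 2.1810 MPa


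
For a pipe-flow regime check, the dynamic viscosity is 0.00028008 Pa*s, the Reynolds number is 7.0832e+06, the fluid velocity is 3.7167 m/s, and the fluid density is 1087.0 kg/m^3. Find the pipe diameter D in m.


D = Re * mu / (rho * vel)
D = 7.0832e+06 * 0.00028008 / (1087.0 * 3.7167)
D = 0.49105 m


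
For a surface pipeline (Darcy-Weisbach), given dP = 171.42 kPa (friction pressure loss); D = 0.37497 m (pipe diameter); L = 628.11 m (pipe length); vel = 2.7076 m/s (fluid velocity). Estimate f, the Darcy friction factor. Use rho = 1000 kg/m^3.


f = dP*1000 / ((L/D)*(rho*vel^2/2))
f = 171.42*1000 / ((628.11/0.37497)*(1000*2.7076^2/2))
f = 0.027918


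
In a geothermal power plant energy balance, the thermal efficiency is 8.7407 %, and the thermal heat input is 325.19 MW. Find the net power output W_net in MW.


W_net = eta / 100 * Q_in
W_net = 8.7407 / 100 * 325.19
W_net = 28.424 MW


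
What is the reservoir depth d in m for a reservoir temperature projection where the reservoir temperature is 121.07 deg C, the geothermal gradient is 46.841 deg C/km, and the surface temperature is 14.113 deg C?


d = (T_res - T_surf) / grad * 1000
d = (121.07 - 14.113) / 46.841 * 1000
d = 2283.4 m


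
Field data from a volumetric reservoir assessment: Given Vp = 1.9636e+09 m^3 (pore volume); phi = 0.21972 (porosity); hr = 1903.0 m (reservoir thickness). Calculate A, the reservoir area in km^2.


A = Vp / (1e6 * hr * phi)
A = 1.9636e+09 / (1e6 * 1903.0 * 0.21972)
A = 4.6962 km^2


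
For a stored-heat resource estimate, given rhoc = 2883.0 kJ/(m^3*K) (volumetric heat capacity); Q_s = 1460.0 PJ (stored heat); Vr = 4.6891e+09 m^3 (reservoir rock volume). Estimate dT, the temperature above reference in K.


dT = Q_s * 1e12 / (Vr * rhoc)
dT = 1460.0 * 1e12 / (4.6891e+09 * 2883.0)
dT = 108.00 K


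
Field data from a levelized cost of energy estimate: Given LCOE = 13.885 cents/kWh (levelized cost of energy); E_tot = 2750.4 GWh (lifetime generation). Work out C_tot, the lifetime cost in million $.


C_tot = LCOE / 100 * E_tot
C_tot = 13.885 / 100 * 2750.4
C_tot = 381.89 million $


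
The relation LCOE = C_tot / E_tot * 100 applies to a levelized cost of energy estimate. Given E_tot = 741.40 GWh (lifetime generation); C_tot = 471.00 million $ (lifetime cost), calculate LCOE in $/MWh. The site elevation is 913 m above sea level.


LCOE = C_tot / E_tot * 100
LCOE = 471.00 / 741.40 * 100
LCOE = 63.52846 cents/kWh
Convert: 63.52846 cents/kWh * 10.0 = 635.28 $/MWh
LCOE = 635.28 $/MWh


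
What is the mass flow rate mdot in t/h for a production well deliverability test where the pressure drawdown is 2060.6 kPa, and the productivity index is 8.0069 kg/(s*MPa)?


mdot = PI * dP / 1000
mdot = 8.0069 * 2060.6 / 1000
mdot = 16.49902 kg/s
Convert: 16.49902 kg/s * 3.6 = 59.396 t/h
mdot = 59.396 t/h


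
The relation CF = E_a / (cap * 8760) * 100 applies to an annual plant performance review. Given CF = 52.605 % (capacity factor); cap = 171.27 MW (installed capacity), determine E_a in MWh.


E_a = CF / 100 * cap * 8760
E_a = 52.605 / 100 * 171.27 * 8760
E_a = 7.8925e+05 MWh


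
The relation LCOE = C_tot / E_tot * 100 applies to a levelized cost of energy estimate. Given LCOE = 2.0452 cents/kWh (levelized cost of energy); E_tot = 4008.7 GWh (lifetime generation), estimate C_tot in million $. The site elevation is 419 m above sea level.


C_tot = LCOE / 100 * E_tot
C_tot = 2.0452 / 100 * 4008.7
C_tot = 81.986 million $


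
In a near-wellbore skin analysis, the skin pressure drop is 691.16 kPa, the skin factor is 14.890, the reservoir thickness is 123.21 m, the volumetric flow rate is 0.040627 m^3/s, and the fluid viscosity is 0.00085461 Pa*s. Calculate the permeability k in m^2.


k = S*q*mu / (2*pi*dP_s*1000*hr)
k = 14.890*0.040627*0.00085461 / (2*pi*691.16*1000*123.21)
k = 9.6621e-13 m^2


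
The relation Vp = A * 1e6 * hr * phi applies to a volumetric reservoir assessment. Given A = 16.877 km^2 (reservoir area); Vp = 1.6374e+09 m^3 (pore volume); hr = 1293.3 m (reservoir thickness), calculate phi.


phi = Vp / (A * 1e6 * hr)
phi = 1.6374e+09 / (16.877 * 1e6 * 1293.3)
phi = 0.075017


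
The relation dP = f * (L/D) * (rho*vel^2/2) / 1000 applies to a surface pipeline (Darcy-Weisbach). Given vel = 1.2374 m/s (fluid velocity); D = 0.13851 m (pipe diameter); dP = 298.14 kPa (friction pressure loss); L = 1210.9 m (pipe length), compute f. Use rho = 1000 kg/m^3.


f = dP*1000 / ((L/D)*(rho*vel^2/2))
f = 298.14*1000 / ((1210.9/0.13851)*(1000*1.2374^2/2))
f = 0.044545


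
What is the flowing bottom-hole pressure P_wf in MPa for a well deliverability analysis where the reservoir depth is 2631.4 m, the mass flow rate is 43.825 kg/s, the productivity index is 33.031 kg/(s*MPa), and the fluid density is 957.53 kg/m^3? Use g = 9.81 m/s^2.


Step 1: P_i = rho*g*h/1e6 = 957.53*9.81*2631.4/1e6 = 24.71771 MPa
Step 2: P_wf = P_i - mdot/PI = 24.71771 - 43.825/33.031 = 23.391 MPa
P_wf = 23.391 MPa


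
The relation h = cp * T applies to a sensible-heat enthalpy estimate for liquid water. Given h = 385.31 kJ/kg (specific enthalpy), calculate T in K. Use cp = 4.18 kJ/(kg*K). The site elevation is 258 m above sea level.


T = h / cp
T = 385.31 / 4.18
T = 92.17943 deg C
Convert to K: 92.17943 + 273.15 = 365.33 K
T = 365.33 K


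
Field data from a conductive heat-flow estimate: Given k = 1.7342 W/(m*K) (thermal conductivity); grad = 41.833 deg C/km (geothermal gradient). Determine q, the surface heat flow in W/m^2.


q = k * grad / 1000
q = 1.7342 * 41.833 / 1000
q = 0.072547 W/m^2


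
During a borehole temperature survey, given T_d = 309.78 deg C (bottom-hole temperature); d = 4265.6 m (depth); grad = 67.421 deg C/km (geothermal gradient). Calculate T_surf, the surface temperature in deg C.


T_surf = T_d - grad * d / 1000
T_surf = 309.78 - 67.421 * 4265.6 / 1000
T_surf = 22.189 deg C


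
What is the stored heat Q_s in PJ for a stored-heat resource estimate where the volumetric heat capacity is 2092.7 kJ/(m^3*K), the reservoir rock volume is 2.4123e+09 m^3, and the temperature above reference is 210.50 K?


Q_s = Vr * rhoc * dT / 1e12
Q_s = 2.4123e+09 * 2092.7 * 210.50 / 1e12
Q_s = 1062.7 PJ


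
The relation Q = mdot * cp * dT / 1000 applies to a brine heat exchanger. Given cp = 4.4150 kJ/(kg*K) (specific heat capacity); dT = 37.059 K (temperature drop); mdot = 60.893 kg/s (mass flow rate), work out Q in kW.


Q = mdot * cp * dT / 1000
Q = 60.893 * 4.4150 * 37.059 / 1000
Q = 9.963038 MW
Convert: 9.963038 MW * 1000.0 = 9963.0 kW
Q = 9963.0 kW


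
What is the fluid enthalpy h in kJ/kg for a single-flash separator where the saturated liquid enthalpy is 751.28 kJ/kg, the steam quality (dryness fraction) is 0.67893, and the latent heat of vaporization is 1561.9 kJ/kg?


h = hf + x * hfg
h = 751.28 + 0.67893 * 1561.9
h = 1811.7 kJ/kg


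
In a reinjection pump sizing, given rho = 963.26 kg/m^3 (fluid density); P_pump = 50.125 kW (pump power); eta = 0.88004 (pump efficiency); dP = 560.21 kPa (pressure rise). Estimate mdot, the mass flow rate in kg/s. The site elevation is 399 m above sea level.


mdot = P_pump * rho * eta / dP
mdot = 50.125 * 963.26 * 0.88004 / 560.21
mdot = 75.849 kg/s


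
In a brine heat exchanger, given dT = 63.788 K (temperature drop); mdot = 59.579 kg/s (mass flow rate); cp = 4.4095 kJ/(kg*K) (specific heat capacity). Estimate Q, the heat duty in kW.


Q = mdot * cp * dT / 1000
Q = 59.579 * 4.4095 * 63.788 / 1000
Q = 16.75798 MW
Convert: 16.75798 MW * 1000.0 = 16758 kW
Q = 16758 kW


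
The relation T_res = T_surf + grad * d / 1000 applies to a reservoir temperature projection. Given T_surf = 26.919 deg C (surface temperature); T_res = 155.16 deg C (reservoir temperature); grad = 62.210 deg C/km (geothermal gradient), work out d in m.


d = (T_res - T_surf) / grad * 1000
d = (155.16 - 26.919) / 62.210 * 1000
d = 2061.4 m


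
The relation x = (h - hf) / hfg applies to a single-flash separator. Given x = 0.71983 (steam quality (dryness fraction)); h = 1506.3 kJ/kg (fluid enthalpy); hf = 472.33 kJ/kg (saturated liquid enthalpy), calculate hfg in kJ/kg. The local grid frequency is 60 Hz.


hfg = (h - hf) / x
hfg = (1506.3 - 472.33) / 0.71983
hfg = 1436.4 kJ/kg


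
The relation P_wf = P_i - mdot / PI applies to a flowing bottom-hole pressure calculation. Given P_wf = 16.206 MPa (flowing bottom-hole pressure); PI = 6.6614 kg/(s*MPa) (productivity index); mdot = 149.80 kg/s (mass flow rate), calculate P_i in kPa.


P_i = P_wf + mdot / PI
P_i = 16.206 + 149.80 / 6.6614
P_i = 38.69377 MPa
Convert: 38.69377 MPa * 1000.0 = 38694 kPa
P_i = 38694 kPa


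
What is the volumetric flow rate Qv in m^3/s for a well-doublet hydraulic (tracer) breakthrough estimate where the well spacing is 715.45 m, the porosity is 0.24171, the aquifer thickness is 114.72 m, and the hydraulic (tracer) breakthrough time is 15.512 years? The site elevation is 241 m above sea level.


Qv = pi*hr*phi*L^2 / (3*t_bt*365.25*86400)
Qv = pi*114.72*0.24171*715.45^2 / (3*15.512*365.25*86400)
Qv = 0.030363 m^3/s


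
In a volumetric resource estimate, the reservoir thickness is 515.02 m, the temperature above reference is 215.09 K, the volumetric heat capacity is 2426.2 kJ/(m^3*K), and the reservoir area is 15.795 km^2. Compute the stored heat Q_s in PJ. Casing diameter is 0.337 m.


Step 1: Vr = A*1e6*hr = 15.795*1e6*515.02 = 8.134741e+09 m^3
Step 2: Q_s = Vr*rhoc*dT/1e12 = 8.134741e+09*2426.2*215.09/1e12 = 4245.1 PJ
Q_s = 4245.1 PJ


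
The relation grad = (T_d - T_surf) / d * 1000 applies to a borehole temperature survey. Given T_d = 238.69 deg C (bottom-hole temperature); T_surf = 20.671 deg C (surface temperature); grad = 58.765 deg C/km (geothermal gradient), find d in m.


d = (T_d - T_surf) / grad * 1000
d = (238.69 - 20.671) / 58.765 * 1000
d = 3710.0 m


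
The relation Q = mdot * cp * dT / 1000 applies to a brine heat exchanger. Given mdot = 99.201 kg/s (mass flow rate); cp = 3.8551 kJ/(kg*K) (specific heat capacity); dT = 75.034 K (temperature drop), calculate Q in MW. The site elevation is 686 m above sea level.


Q = mdot * cp * dT / 1000
Q = 99.201 * 3.8551 * 75.034 / 1000
Q = 28.695 MW


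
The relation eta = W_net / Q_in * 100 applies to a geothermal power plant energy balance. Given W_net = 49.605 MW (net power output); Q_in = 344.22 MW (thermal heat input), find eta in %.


eta = W_net / Q_in * 100
eta = 49.605 / 344.22 * 100
eta = 14.411 %


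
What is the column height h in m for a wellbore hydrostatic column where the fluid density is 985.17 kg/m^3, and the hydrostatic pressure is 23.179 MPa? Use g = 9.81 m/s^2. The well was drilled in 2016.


h = P * 1e6 / (g * rho)
h = 23.179 * 1e6 / (9.81 * 985.17)
h = 2398.4 m


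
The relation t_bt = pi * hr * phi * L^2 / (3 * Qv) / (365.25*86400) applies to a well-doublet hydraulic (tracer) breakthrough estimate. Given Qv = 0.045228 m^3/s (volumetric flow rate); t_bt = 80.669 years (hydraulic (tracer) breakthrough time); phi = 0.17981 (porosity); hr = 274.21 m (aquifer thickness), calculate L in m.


L = sqrt(t_bt*365.25*86400*3*Qv / (pi*hr*phi))
L = sqrt(80.669*365.25*86400*3*0.045228 / (pi*274.21*0.17981))
L = 1493.3 m


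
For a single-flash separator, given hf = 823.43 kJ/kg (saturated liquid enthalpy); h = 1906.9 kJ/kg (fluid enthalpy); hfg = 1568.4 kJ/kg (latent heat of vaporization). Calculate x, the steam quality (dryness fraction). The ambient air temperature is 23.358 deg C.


x = (h - hf) / hfg
x = (1906.9 - 823.43) / 1568.4
x = 0.69081


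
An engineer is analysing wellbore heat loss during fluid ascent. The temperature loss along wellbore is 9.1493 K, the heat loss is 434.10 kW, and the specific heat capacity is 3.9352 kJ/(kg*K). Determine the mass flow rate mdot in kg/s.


mdot = Q_loss / (cp * dT)
mdot = 434.10 / (3.9352 * 9.1493)
mdot = 12.057 kg/s


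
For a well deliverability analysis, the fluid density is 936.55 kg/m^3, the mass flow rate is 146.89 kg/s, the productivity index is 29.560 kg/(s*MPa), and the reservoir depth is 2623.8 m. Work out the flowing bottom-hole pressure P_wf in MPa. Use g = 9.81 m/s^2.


Step 1: P_i = rho*g*h/1e6 = 936.55*9.81*2623.8/1e6 = 24.10631 MPa
Step 2: P_wf = P_i - mdot/PI = 24.10631 - 146.89/29.56 = 19.137 MPa
P_wf = 19.137 MPa


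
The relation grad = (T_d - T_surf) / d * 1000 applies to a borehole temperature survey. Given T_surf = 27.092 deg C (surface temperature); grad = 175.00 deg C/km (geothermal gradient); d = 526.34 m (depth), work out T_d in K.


T_d = T_surf + grad * d / 1000
T_d = 27.092 + 175.00 * 526.34 / 1000
T_d = 119.2015 deg C
Convert to K: 119.2015 + 273.15 = 392.35 K
T_d = 392.35 K


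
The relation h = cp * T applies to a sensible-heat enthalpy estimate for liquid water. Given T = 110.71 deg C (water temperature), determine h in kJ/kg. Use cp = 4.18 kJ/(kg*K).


h = cp * T
h = 4.18 * 110.71
h = 462.77 kJ/kg


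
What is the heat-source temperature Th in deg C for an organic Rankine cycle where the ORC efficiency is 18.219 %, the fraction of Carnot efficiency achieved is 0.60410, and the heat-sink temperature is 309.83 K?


Th = Tc / (1 - (eta_orc/100)/f)
Th = 309.83 / (1 - (18.219/100)/0.60410)
Th = 443.6214 K
Convert to deg C: 443.6214 - 273.15 = 170.47 deg C
Th = 170.47 deg C


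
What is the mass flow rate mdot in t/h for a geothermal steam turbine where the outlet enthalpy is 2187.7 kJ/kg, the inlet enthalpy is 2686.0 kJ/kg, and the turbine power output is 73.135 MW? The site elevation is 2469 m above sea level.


mdot = P * 1000 / (h_in - h_out)
mdot = 73.135 * 1000 / (2686.0 - 2187.7)
mdot = 146.7690 kg/s
Convert: 146.7690 kg/s * 3.6 = 528.37 t/h
mdot = 528.37 t/h


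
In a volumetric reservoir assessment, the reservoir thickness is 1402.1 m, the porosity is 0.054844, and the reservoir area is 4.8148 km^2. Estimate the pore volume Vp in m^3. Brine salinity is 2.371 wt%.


Vp = A * 1e6 * hr * phi
Vp = 4.8148 * 1e6 * 1402.1 * 0.054844
Vp = 3.7024e+08 m^3


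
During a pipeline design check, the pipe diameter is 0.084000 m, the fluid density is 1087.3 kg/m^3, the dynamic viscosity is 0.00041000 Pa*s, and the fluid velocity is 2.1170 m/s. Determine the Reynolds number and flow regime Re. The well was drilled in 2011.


Step 1: Re = rho*vel*D/mu = 1087.3*2.117*0.084/0.00041 = 4.7159e+05
Step 2: Re = 4.7159e+05 > 4000, so flow is turbulent.
Re = 4.7159e+05 (turbulent)


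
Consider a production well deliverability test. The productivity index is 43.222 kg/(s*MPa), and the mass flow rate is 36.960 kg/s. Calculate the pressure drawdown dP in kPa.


dP = mdot * 1000 / PI
dP = 36.960 * 1000 / 43.222
dP = 855.12 kPa


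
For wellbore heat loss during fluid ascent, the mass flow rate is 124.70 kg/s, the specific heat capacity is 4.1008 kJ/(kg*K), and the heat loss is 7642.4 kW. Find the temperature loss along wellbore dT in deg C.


dT = Q_loss / (mdot * cp)
dT = 7642.4 / (124.70 * 4.1008)
dT = 14.94496 K
Convert (temperature difference, 1 K = 1 deg C): 14.94496 K = 14.94496 deg C
dT = 14.945 deg C


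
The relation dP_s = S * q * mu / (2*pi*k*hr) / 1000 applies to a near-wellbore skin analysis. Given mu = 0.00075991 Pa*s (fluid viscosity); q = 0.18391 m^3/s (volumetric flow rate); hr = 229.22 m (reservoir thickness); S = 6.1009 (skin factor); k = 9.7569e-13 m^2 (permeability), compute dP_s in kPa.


dP_s = S * q * mu / (2*pi*k*hr) / 1000
dP_s = 6.1009 * 0.18391 * 0.00075991 / (2*pi*9.7569e-13*229.22) / 1000
dP_s = 606.76 kPa


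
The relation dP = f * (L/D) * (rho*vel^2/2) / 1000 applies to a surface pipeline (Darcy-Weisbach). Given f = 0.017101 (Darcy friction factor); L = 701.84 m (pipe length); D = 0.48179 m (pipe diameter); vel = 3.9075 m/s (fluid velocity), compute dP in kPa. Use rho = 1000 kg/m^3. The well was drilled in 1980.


dP = f * (L/D) * (rho*vel^2/2) / 1000
dP = 0.017101 * (701.84/0.48179) * (1000*3.9075^2/2) / 1000
dP = 190.18 kPa


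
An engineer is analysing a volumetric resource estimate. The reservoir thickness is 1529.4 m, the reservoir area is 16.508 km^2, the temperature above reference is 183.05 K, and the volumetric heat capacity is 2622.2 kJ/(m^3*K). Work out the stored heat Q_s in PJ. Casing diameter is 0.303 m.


Step 1: Vr = A*1e6*hr = 16.508*1e6*1529.4 = 2.524734e+10 m^3
Step 2: Q_s = Vr*rhoc*dT/1e12 = 2.524734e+10*2622.2*183.05/1e12 = 12119 PJ
Q_s = 12119 PJ


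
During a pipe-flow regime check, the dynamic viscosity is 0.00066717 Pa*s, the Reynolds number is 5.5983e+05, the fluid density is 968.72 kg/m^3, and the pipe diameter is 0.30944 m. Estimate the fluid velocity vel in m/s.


vel = Re * mu / (rho * D)
vel = 5.5983e+05 * 0.00066717 / (968.72 * 0.30944)
vel = 1.2460 m/s


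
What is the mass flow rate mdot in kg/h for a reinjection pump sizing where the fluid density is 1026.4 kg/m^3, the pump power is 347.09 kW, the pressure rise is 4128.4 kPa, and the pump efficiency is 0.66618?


mdot = P_pump * rho * eta / dP
mdot = 347.09 * 1026.4 * 0.66618 / 4128.4
mdot = 57.48686 kg/s
Convert: 57.48686 kg/s * 3600.0 = 2.0695e+05 kg/h
mdot = 2.0695e+05 kg/h


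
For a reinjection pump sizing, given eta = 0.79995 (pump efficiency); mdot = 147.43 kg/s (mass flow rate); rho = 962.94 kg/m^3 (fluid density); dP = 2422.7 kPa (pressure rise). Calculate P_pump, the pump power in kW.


P_pump = mdot * dP / (rho * eta)
P_pump = 147.43 * 2422.7 / (962.94 * 0.79995)
P_pump = 463.69 kW


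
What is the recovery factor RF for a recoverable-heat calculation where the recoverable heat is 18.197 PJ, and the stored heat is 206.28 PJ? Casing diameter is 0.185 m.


RF = Q_rec / Q_s
RF = 18.197 / 206.28
RF = 0.088215


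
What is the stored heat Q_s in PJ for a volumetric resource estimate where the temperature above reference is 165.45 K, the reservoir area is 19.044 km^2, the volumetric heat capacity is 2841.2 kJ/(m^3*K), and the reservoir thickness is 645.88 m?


Step 1: Vr = A*1e6*hr = 19.044*1e6*645.88 = 1.230014e+10 m^3
Step 2: Q_s = Vr*rhoc*dT/1e12 = 1.230014e+10*2841.2*165.45/1e12 = 5782.0 PJ
Q_s = 5782.0 PJ


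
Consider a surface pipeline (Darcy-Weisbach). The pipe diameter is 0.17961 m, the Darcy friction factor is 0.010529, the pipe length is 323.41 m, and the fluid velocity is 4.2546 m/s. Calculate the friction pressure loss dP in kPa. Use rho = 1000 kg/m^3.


dP = f * (L/D) * (rho*vel^2/2) / 1000
dP = 0.010529 * (323.41/0.17961) * (1000*4.2546^2/2) / 1000
dP = 171.59 kPa


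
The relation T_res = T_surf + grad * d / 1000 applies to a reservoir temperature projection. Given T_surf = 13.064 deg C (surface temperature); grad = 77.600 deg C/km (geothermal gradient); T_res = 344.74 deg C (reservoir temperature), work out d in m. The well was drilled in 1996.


d = (T_res - T_surf) / grad * 1000
d = (344.74 - 13.064) / 77.600 * 1000
d = 4274.2 m


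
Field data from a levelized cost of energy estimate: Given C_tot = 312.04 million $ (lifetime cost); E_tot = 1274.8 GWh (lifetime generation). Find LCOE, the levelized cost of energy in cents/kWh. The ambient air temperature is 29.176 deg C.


LCOE = C_tot / E_tot * 100
LCOE = 312.04 / 1274.8 * 100
LCOE = 24.478 cents/kWh


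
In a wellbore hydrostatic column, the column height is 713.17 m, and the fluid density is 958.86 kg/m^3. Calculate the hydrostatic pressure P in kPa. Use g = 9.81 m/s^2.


P = rho * g * h / 1e6
P = 958.86 * 9.81 * 713.17 / 1e6
P = 6.708374 MPa
Convert: 6.708374 MPa * 1000.0 = 6708.4 kPa
P = 6708.4 kPa


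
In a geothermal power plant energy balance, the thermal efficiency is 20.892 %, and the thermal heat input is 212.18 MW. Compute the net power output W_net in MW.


W_net = eta / 100 * Q_in
W_net = 20.892 / 100 * 212.18
W_net = 44.329 MW


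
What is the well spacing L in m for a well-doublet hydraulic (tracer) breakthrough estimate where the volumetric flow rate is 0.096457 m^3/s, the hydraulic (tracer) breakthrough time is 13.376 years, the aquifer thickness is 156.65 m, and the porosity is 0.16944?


L = sqrt(t_bt*365.25*86400*3*Qv / (pi*hr*phi))
L = sqrt(13.376*365.25*86400*3*0.096457 / (pi*156.65*0.16944))
L = 1210.3 m


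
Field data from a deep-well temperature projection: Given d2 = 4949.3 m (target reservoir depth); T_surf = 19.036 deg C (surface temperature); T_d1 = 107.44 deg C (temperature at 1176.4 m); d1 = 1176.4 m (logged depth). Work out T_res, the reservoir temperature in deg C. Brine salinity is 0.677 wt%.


Step 1: grad = (T_d1 - T_surf)/d1 * 1000 = (107.44 - 19.036)/1176.4 * 1000 = 75.14791 deg C/km
Step 2: T_res = T_surf + grad*d2/1000 = 19.036 + 75.14791*4949.3/1000 = 390.97 deg C
T_res = 390.97 deg C


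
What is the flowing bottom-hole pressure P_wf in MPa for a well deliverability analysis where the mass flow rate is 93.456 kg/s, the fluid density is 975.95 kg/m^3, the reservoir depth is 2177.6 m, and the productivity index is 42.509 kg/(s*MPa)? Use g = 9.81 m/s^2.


Step 1: P_i = rho*g*h/1e6 = 975.95*9.81*2177.6/1e6 = 20.84849 MPa
Step 2: P_wf = P_i - mdot/PI = 20.84849 - 93.456/42.509 = 18.650 MPa
P_wf = 18.650 MPa


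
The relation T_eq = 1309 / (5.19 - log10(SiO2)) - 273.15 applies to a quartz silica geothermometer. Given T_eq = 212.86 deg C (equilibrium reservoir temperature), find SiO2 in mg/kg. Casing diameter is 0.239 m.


SiO2 = 10^(5.19 - 1309/(T_eq + 273.15))
SiO2 = 10^(5.19 - 1309/(212.86 + 273.15))
SiO2 = 313.79 mg/kg


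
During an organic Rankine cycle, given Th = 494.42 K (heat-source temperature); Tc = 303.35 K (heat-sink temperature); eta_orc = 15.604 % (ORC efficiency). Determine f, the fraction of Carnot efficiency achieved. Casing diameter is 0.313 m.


f = (eta_orc/100) / (1 - Tc/Th)
f = (15.604/100) / (1 - 303.35/494.42)
f = 0.40378


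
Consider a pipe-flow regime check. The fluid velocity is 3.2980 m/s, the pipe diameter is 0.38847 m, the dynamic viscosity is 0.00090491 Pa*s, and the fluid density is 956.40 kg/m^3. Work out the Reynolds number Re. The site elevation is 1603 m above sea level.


Re = rho * vel * D / mu
Re = 956.40 * 3.2980 * 0.38847 / 0.00090491
Re = 1.3541e+06


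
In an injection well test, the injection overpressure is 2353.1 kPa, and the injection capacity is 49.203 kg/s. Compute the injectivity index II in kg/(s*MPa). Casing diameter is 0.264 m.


II = mdot * 1000 / dP
II = 49.203 * 1000 / 2353.1
II = 20.910 kg/(s*MPa)


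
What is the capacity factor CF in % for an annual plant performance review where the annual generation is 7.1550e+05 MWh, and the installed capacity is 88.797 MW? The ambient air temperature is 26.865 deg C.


CF = E_a / (cap * 8760) * 100
CF = 7.1550e+05 / (88.797 * 8760) * 100
CF = 91.983 %


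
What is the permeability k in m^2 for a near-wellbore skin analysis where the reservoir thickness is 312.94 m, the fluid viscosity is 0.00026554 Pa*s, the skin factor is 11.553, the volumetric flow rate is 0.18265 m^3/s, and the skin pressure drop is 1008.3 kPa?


k = S*q*mu / (2*pi*dP_s*1000*hr)
k = 11.553*0.18265*0.00026554 / (2*pi*1008.3*1000*312.94)
k = 2.8263e-13 m^2


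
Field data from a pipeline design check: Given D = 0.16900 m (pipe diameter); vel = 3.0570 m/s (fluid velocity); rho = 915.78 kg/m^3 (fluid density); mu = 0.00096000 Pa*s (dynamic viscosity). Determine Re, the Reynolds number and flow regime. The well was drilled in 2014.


Step 1: Re = rho*vel*D/mu = 915.78*3.057*0.169/0.00096 = 4.9284e+05
Step 2: Re = 4.9284e+05 > 4000, so flow is turbulent.
Re = 4.9284e+05 (turbulent)


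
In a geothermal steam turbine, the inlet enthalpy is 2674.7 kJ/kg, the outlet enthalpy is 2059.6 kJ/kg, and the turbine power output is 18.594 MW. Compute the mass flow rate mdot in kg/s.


mdot = P * 1000 / (h_in - h_out)
mdot = 18.594 * 1000 / (2674.7 - 2059.6)
mdot = 30.229 kg/s


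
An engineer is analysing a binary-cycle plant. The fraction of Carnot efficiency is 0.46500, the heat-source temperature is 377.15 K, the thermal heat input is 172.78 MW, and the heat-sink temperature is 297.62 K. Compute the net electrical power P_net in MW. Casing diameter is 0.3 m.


Step 1: eta = (1 - Tc/Th)*f = (1 - 297.62/377.15)*0.465 = 0.09805502
Step 2: P_net = eta * Q_in = 0.09805502 * 172.78 = 16.942 MW
P_net = 16.942 MW


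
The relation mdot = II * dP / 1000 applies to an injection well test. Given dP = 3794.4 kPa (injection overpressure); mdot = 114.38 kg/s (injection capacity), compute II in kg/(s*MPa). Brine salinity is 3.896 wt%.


II = mdot * 1000 / dP
II = 114.38 * 1000 / 3794.4
II = 30.144 kg/(s*MPa)


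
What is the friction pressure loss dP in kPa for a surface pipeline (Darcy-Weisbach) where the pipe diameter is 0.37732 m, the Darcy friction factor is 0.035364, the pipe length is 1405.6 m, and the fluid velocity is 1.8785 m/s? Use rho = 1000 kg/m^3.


dP = f * (L/D) * (rho*vel^2/2) / 1000
dP = 0.035364 * (1405.6/0.37732) * (1000*1.8785^2/2) / 1000
dP = 232.44 kPa


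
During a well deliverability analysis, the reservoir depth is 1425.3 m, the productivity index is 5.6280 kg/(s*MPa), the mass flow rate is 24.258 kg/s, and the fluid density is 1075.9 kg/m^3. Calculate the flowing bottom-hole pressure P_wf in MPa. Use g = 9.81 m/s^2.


Step 1: P_i = rho*g*h/1e6 = 1075.9*9.81*1425.3/1e6 = 15.04344 MPa
Step 2: P_wf = P_i - mdot/PI = 15.04344 - 24.258/5.628 = 10.733 MPa
P_wf = 10.733 MPa


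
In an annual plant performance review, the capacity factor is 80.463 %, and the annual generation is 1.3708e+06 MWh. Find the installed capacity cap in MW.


cap = E_a / (CF/100 * 8760)
cap = 1.3708e+06 / (80.463/100 * 8760)
cap = 194.48 MW


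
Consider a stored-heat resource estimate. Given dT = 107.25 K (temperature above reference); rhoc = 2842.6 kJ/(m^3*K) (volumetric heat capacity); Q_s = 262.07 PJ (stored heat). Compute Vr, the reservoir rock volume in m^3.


Vr = Q_s * 1e12 / (rhoc * dT)
Vr = 262.07 * 1e12 / (2842.6 * 107.25)
Vr = 8.5962e+08 m^3


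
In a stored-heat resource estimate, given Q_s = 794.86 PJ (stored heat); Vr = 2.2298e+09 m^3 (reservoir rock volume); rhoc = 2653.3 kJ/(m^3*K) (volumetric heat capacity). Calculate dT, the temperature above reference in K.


dT = Q_s * 1e12 / (Vr * rhoc)
dT = 794.86 * 1e12 / (2.2298e+09 * 2653.3)
dT = 134.35 K


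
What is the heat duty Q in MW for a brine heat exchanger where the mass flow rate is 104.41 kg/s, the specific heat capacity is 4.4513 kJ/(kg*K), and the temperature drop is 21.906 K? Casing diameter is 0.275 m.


Q = mdot * cp * dT / 1000
Q = 104.41 * 4.4513 * 21.906 / 1000
Q = 10.181 MW


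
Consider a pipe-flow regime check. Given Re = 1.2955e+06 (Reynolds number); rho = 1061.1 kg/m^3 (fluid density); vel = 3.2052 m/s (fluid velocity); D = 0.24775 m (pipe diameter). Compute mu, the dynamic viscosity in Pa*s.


mu = rho * vel * D / Re
mu = 1061.1 * 3.2052 * 0.24775 / 1.2955e+06
mu = 0.00065041 Pa*s


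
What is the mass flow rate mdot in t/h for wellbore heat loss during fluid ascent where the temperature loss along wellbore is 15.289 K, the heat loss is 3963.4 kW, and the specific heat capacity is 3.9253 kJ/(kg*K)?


mdot = Q_loss / (cp * dT)
mdot = 3963.4 / (3.9253 * 15.289)
mdot = 66.04135 kg/s
Convert: 66.04135 kg/s * 3.6 = 237.75 t/h
mdot = 237.75 t/h


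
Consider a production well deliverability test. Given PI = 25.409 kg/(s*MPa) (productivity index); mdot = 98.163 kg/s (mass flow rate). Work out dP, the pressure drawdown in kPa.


dP = mdot * 1000 / PI
dP = 98.163 * 1000 / 25.409
dP = 3863.3 kPa


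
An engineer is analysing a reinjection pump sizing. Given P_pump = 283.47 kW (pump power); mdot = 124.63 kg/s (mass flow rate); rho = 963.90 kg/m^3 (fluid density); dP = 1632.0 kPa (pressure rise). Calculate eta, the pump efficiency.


eta = mdot * dP / (rho * P_pump)
eta = 124.63 * 1632.0 / (963.90 * 283.47)
eta = 0.74440


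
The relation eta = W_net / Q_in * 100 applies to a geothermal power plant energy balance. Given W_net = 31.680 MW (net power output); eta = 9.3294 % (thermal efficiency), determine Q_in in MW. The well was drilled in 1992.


Q_in = W_net / (eta / 100)
Q_in = 31.680 / (9.3294 / 100)
Q_in = 339.57 MW


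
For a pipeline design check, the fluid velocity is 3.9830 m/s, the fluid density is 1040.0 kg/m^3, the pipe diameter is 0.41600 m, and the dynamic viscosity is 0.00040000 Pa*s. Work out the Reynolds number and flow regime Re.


Step 1: Re = rho*vel*D/mu = 1040.0*3.983*0.416/0.0004 = 4.3080e+06
Step 2: Re = 4.3080e+06 > 4000, so flow is turbulent.
Re = 4.3080e+06 (turbulent)


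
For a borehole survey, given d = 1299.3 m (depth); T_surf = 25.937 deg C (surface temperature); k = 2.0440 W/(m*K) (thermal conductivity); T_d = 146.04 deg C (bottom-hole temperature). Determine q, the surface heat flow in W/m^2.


Step 1: grad = (T_d - T_surf)/d * 1000 = (146.04 - 25.937)/1299.3 * 1000 = 92.43670 deg C/km
Step 2: q = k * grad / 1000 = 2.044 * 92.43670 / 1000 = 0.18894 W/m^2
q = 0.18894 W/m^2


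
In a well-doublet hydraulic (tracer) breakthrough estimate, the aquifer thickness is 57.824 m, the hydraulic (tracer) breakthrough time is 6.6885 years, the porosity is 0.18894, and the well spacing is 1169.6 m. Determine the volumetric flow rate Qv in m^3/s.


Qv = pi*hr*phi*L^2 / (3*t_bt*365.25*86400)
Qv = pi*57.824*0.18894*1169.6^2 / (3*6.6885*365.25*86400)
Qv = 0.074149 m^3/s


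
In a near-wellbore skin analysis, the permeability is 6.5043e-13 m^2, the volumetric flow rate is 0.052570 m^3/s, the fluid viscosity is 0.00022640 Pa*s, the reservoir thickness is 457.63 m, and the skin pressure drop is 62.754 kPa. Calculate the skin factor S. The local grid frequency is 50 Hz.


S = dP_s * 1000 * 2*pi*k*hr / (q*mu)
S = 62.754 * 1000 * 2*pi*6.5043e-13*457.63 / (0.052570*0.00022640)
S = 9.8610


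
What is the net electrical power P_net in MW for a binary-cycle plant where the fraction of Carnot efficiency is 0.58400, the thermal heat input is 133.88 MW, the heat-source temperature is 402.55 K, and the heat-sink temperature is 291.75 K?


Step 1: eta = (1 - Tc/Th)*f = (1 - 291.75/402.55)*0.584 = 0.1607433
Step 2: P_net = eta * Q_in = 0.1607433 * 133.88 = 21.520 MW
P_net = 21.520 MW
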